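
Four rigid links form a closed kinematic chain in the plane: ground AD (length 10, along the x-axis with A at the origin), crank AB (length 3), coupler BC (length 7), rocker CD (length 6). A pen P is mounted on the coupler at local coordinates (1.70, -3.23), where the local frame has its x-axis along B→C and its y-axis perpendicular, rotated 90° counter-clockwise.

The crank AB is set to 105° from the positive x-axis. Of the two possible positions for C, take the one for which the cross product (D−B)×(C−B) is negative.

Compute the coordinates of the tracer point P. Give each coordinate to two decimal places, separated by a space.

A=(0,0), D=(10.00,0)
B = A + 3.00·(cos105°, sin105°) = (-0.7765, 2.8978)
|BD| = 11.1593
circle(B,7.00) ∩ circle(D,6.00): a=6.1621, h=3.3209
  candidates: C₊=(6.0366,4.5046) cross=37.059; C₋=(4.3119,-1.9094) cross=-37.059
  mode - wants cross < 0 → take C=(4.3119,-1.9094) (cross=-37.059)
ex = (C−B)/|BC| = (0.7269,-0.6867); ey = (0.6867,0.7269)
P = B + 1.70·ex + -3.23·ey = (-1.7589,-0.6176)

-1.76 -0.62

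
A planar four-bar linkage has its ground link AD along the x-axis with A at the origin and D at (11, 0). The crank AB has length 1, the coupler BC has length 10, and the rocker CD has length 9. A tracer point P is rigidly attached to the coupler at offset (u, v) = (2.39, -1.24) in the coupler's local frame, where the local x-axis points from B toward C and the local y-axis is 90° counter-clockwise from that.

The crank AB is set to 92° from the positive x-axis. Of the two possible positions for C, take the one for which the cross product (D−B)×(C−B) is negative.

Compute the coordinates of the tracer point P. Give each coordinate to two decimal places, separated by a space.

A=(0,0), D=(11.00,0)
B = A + 1.00·(cos92°, sin92°) = (-0.0349, 0.9994)
|BD| = 11.0801
circle(B,10.00) ∩ circle(D,9.00): a=6.3974, h=7.6859
  candidates: C₊=(7.0297,8.0769) cross=85.160; C₋=(5.6432,-7.2322) cross=-85.160
  mode - wants cross < 0 → take C=(5.6432,-7.2322) (cross=-85.160)
ex = (C−B)/|BC| = (0.5678,-0.8232); ey = (0.8232,0.5678)
P = B + 2.39·ex + -1.24·ey = (0.3014,-1.6720)

0.30 -1.67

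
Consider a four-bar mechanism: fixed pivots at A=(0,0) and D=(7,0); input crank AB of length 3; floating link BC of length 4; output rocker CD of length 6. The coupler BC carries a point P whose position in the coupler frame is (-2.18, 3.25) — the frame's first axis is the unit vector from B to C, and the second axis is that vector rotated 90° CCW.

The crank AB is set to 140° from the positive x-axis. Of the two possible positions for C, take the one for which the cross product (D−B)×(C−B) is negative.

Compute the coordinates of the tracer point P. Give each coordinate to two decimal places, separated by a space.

-2.27 5.84

A=(0,0), D=(7.00,0)
B = A + 3.00·(cos140°, sin140°) = (-2.2981, 1.9284)
|BD| = 9.4960
circle(B,4.00) ∩ circle(D,6.00): a=3.6949, h=1.5322
  candidates: C₊=(1.6309,2.6783) cross=14.550; C₋=(1.0087,-0.3222) cross=-14.550
  mode - wants cross < 0 → take C=(1.0087,-0.3222) (cross=-14.550)
ex = (C−B)/|BC| = (0.8267,-0.5626); ey = (0.5626,0.8267)
P = B + -2.18·ex + 3.25·ey = (-2.2717,5.8417)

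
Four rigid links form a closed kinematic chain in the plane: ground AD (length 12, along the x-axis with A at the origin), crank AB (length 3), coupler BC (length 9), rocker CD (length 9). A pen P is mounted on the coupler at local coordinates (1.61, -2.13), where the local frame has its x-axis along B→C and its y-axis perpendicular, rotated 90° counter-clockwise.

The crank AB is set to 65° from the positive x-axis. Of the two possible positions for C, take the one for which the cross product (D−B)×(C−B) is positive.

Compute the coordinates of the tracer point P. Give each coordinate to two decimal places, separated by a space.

A=(0,0), D=(12.00,0)
B = A + 3.00·(cos65°, sin65°) = (1.2679, 2.7189)
|BD| = 11.0712
circle(B,9.00) ∩ circle(D,9.00): a=5.5356, h=7.0963
  candidates: C₊=(8.3767,8.2384) cross=78.564; C₋=(4.8912,-5.5195) cross=-78.564
  mode + wants cross > 0 → take C=(8.3767,8.2384) (cross=78.564)
ex = (C−B)/|BC| = (0.7899,0.6133); ey = (-0.6133,0.7899)
P = B + 1.61·ex + -2.13·ey = (3.8458,2.0239)

3.85 2.02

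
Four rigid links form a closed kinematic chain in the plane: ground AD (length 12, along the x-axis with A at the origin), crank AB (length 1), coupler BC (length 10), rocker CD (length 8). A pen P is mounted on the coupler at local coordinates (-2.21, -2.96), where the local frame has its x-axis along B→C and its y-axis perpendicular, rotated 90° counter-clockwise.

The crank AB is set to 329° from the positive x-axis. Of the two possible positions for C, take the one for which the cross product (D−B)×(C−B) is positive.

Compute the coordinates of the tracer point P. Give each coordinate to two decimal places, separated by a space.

1.49 -4.15

A=(0,0), D=(12.00,0)
B = A + 1.00·(cos329°, sin329°) = (0.8572, -0.5150)
|BD| = 11.1547
circle(B,10.00) ∩ circle(D,8.00): a=7.1910, h=6.9490
  candidates: C₊=(7.7197,6.7586) cross=77.515; C₋=(8.3614,-7.1246) cross=-77.515
  mode + wants cross > 0 → take C=(7.7197,6.7586) (cross=77.515)
ex = (C−B)/|BC| = (0.6863,0.7274); ey = (-0.7274,0.6863)
P = B + -2.21·ex + -2.96·ey = (1.4936,-4.1538)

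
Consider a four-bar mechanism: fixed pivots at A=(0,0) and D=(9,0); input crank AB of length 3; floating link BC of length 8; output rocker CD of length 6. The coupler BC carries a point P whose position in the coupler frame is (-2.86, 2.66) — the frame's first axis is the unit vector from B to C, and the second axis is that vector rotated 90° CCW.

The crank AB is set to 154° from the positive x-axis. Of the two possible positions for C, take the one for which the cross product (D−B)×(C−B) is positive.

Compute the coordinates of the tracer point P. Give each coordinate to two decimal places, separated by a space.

-6.33 2.75

A=(0,0), D=(9.00,0)
B = A + 3.00·(cos154°, sin154°) = (-2.6964, 1.3151)
|BD| = 11.7701
circle(B,8.00) ∩ circle(D,6.00): a=7.0745, h=3.7352
  candidates: C₊=(4.7512,4.2364) cross=43.963; C₋=(3.9165,-3.1871) cross=-43.963
  mode + wants cross > 0 → take C=(4.7512,4.2364) (cross=43.963)
ex = (C−B)/|BC| = (0.9309,0.3652); ey = (-0.3652,0.9309)
P = B + -2.86·ex + 2.66·ey = (-6.3302,2.7470)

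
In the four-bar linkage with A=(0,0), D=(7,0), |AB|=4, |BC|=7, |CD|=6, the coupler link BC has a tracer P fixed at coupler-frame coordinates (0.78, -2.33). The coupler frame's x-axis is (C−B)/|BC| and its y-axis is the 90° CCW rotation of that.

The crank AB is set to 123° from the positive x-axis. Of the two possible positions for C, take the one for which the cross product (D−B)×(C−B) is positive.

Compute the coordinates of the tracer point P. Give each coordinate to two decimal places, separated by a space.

-0.74 1.37

A=(0,0), D=(7.00,0)
B = A + 4.00·(cos123°, sin123°) = (-2.1786, 3.3547)
|BD| = 9.7724
circle(B,7.00) ∩ circle(D,6.00): a=5.5513, h=4.2641
  candidates: C₊=(4.4992,5.4540) cross=41.671; C₋=(1.5717,-2.5560) cross=-41.671
  mode + wants cross > 0 → take C=(4.4992,5.4540) (cross=41.671)
ex = (C−B)/|BC| = (0.9540,0.2999); ey = (-0.2999,0.9540)
P = B + 0.78·ex + -2.33·ey = (-0.7357,1.3659)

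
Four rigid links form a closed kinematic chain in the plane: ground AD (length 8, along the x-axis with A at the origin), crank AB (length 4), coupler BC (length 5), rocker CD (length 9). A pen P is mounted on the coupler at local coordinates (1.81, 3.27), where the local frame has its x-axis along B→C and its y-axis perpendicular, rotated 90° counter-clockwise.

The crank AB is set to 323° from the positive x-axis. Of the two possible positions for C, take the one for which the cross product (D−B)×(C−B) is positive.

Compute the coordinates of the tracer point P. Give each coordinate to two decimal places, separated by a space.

-0.11 -4.16

A=(0,0), D=(8.00,0)
B = A + 4.00·(cos323°, sin323°) = (3.1945, -2.4073)
|BD| = 5.3747
circle(B,5.00) ∩ circle(D,9.00): a=-2.5223, h=4.3172
  candidates: C₊=(-0.9942,0.3230) cross=23.204; C₋=(2.8730,-7.3969) cross=-23.204
  mode + wants cross > 0 → take C=(-0.9942,0.3230) (cross=23.204)
ex = (C−B)/|BC| = (-0.8377,0.5461); ey = (-0.5461,-0.8377)
P = B + 1.81·ex + 3.27·ey = (-0.1074,-4.1583)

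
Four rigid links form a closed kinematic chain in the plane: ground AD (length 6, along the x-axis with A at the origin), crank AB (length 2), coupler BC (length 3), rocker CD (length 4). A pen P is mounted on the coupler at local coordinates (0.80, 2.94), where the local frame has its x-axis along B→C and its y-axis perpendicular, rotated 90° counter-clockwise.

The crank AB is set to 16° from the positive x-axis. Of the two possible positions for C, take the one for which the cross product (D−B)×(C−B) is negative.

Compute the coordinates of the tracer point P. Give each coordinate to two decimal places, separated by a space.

A=(0,0), D=(6.00,0)
B = A + 2.00·(cos16°, sin16°) = (1.9225, 0.5513)
|BD| = 4.1146
circle(B,3.00) ∩ circle(D,4.00): a=1.2067, h=2.7466
  candidates: C₊=(3.4863,3.1115) cross=11.301; C₋=(2.7503,-2.3323) cross=-11.301
  mode - wants cross < 0 → take C=(2.7503,-2.3323) (cross=-11.301)
ex = (C−B)/|BC| = (0.2759,-0.9612); ey = (0.9612,0.2759)
P = B + 0.80·ex + 2.94·ey = (4.9691,0.5936)

4.97 0.59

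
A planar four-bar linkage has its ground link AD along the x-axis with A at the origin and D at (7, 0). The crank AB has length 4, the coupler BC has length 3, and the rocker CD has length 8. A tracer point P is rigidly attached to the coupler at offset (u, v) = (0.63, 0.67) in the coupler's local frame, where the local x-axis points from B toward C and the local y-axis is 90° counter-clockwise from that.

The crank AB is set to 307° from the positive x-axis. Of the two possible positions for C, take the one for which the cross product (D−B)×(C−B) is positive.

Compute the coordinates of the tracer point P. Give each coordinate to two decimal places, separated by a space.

1.67 -3.74

A=(0,0), D=(7.00,0)
B = A + 4.00·(cos307°, sin307°) = (2.4073, -3.1945)
|BD| = 5.5945
circle(B,3.00) ∩ circle(D,8.00): a=-2.1183, h=2.1243
  candidates: C₊=(-0.5448,-2.6602) cross=11.885; C₋=(1.8813,-6.1481) cross=-11.885
  mode + wants cross > 0 → take C=(-0.5448,-2.6602) (cross=11.885)
ex = (C−B)/|BC| = (-0.9840,0.1781); ey = (-0.1781,-0.9840)
P = B + 0.63·ex + 0.67·ey = (1.6680,-3.7416)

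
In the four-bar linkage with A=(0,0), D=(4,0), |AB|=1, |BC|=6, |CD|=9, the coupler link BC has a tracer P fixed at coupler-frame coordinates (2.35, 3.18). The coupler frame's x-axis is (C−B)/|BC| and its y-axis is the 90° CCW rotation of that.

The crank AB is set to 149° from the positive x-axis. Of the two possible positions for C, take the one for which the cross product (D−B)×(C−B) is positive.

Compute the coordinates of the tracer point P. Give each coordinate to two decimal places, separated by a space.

-4.54 1.96

A=(0,0), D=(4.00,0)
B = A + 1.00·(cos149°, sin149°) = (-0.8572, 0.5150)
|BD| = 4.8844
circle(B,6.00) ∩ circle(D,9.00): a=-2.1643, h=5.5961
  candidates: C₊=(-2.4193,6.3081) cross=27.333; C₋=(-3.5995,-4.8216) cross=-27.333
  mode + wants cross > 0 → take C=(-2.4193,6.3081) (cross=27.333)
ex = (C−B)/|BC| = (-0.2604,0.9655); ey = (-0.9655,-0.2604)
P = B + 2.35·ex + 3.18·ey = (-4.5393,1.9560)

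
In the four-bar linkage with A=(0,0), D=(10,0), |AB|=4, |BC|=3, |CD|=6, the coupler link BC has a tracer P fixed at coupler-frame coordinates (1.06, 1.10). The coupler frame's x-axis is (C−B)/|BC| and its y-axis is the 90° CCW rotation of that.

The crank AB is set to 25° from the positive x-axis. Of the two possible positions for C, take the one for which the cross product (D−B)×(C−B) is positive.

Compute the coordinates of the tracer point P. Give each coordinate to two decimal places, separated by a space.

3.45 3.21

A=(0,0), D=(10.00,0)
B = A + 4.00·(cos25°, sin25°) = (3.6252, 1.6905)
|BD| = 6.5951
circle(B,3.00) ∩ circle(D,6.00): a=1.2506, h=2.7269
  candidates: C₊=(5.5330,4.0057) cross=17.984; C₋=(4.1351,-1.2659) cross=-17.984
  mode + wants cross > 0 → take C=(5.5330,4.0057) (cross=17.984)
ex = (C−B)/|BC| = (0.6359,0.7718); ey = (-0.7718,0.6359)
P = B + 1.06·ex + 1.10·ey = (3.4504,3.2080)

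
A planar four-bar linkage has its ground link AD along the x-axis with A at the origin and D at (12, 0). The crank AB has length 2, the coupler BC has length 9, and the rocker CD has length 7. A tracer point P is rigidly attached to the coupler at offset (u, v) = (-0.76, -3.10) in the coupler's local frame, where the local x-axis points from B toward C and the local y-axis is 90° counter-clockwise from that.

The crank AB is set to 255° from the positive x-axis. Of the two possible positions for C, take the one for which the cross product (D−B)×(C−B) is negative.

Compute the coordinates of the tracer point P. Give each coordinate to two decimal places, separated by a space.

A=(0,0), D=(12.00,0)
B = A + 2.00·(cos255°, sin255°) = (-0.5176, -1.9319)
|BD| = 12.6658
circle(B,9.00) ∩ circle(D,7.00): a=7.5962, h=4.8268
  candidates: C₊=(6.2534,3.9971) cross=61.136; C₋=(7.7259,-5.5436) cross=-61.136
  mode - wants cross < 0 → take C=(7.7259,-5.5436) (cross=-61.136)
ex = (C−B)/|BC| = (0.9159,-0.4013); ey = (0.4013,0.9159)
P = B + -0.76·ex + -3.10·ey = (-2.4578,-4.4663)

-2.46 -4.47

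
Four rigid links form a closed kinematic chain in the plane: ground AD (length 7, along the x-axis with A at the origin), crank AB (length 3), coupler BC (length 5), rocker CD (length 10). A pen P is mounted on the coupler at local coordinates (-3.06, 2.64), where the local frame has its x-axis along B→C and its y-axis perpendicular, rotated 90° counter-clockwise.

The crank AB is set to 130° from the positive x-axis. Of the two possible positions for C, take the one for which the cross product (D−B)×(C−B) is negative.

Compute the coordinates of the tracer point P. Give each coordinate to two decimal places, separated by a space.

1.12 4.95

A=(0,0), D=(7.00,0)
B = A + 3.00·(cos130°, sin130°) = (-1.9284, 2.2981)
|BD| = 9.2194
circle(B,5.00) ∩ circle(D,10.00): a=0.5422, h=4.9705
  candidates: C₊=(-0.1643,6.9766) cross=45.825; C₋=(-2.6423,-2.6506) cross=-45.825
  mode - wants cross < 0 → take C=(-2.6423,-2.6506) (cross=-45.825)
ex = (C−B)/|BC| = (-0.1428,-0.9898); ey = (0.9898,-0.1428)
P = B + -3.06·ex + 2.64·ey = (1.1215,4.9498)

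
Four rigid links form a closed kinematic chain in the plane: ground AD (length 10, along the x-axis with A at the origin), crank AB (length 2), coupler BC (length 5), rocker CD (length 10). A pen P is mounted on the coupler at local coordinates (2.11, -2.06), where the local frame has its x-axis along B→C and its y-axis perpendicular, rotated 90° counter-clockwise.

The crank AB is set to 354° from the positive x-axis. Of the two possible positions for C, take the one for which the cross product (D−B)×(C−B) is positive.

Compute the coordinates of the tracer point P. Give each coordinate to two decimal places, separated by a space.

A=(0,0), D=(10.00,0)
B = A + 2.00·(cos354°, sin354°) = (1.9890, -0.2091)
|BD| = 8.0137
circle(B,5.00) ∩ circle(D,10.00): a=-0.6727, h=4.9545
  candidates: C₊=(1.1874,4.7263) cross=39.704; C₋=(1.4459,-5.1795) cross=-39.704
  mode + wants cross > 0 → take C=(1.1874,4.7263) (cross=39.704)
ex = (C−B)/|BC| = (-0.1603,0.9871); ey = (-0.9871,-0.1603)
P = B + 2.11·ex + -2.06·ey = (3.6841,2.2039)

3.68 2.20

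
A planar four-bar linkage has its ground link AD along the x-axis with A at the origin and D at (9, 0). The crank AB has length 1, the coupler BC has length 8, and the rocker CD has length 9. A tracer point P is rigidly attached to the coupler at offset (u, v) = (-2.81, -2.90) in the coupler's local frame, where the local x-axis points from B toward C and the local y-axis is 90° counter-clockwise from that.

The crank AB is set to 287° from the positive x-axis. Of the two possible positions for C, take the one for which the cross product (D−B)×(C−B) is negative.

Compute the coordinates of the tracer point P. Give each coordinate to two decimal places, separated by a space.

-3.65 -0.08

A=(0,0), D=(9.00,0)
B = A + 1.00·(cos287°, sin287°) = (0.2924, -0.9563)
|BD| = 8.7600
circle(B,8.00) ∩ circle(D,9.00): a=3.4097, h=7.2370
  candidates: C₊=(2.8916,6.6097) cross=63.396; C₋=(4.4717,-7.7778) cross=-63.396
  mode - wants cross < 0 → take C=(4.4717,-7.7778) (cross=-63.396)
ex = (C−B)/|BC| = (0.5224,-0.8527); ey = (0.8527,0.5224)
P = B + -2.81·ex + -2.90·ey = (-3.6484,-0.0753)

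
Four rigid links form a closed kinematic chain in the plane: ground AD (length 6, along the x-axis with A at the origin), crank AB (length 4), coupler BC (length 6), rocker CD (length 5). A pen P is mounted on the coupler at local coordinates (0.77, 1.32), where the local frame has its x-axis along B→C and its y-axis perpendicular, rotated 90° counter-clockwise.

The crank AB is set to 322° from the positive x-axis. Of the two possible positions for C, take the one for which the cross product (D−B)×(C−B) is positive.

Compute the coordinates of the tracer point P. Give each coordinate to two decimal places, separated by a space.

A=(0,0), D=(6.00,0)
B = A + 4.00·(cos322°, sin322°) = (3.1520, -2.4626)
|BD| = 3.7650
circle(B,6.00) ∩ circle(D,5.00): a=3.3433, h=4.9822
  candidates: C₊=(2.4222,3.4928) cross=18.758; C₋=(8.9398,-4.0445) cross=-18.758
  mode + wants cross > 0 → take C=(2.4222,3.4928) (cross=18.758)
ex = (C−B)/|BC| = (-0.1216,0.9926); ey = (-0.9926,-0.1216)
P = B + 0.77·ex + 1.32·ey = (1.7482,-1.8589)

1.75 -1.86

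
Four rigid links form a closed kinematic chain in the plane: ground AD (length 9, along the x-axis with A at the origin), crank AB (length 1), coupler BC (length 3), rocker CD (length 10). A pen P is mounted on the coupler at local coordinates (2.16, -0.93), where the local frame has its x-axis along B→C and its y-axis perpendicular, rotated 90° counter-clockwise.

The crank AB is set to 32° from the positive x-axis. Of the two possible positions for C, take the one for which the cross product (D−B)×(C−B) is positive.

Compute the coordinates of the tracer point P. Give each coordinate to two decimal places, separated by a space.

0.74 2.88

A=(0,0), D=(9.00,0)
B = A + 1.00·(cos32°, sin32°) = (0.8480, 0.5299)
|BD| = 8.1692
circle(B,3.00) ∩ circle(D,10.00): a=-1.4852, h=2.6066
  candidates: C₊=(-0.4649,3.2274) cross=21.294; C₋=(-0.8031,-1.9748) cross=-21.294
  mode + wants cross > 0 → take C=(-0.4649,3.2274) (cross=21.294)
ex = (C−B)/|BC| = (-0.4376,0.8991); ey = (-0.8991,-0.4376)
P = B + 2.16·ex + -0.93·ey = (0.7389,2.8791)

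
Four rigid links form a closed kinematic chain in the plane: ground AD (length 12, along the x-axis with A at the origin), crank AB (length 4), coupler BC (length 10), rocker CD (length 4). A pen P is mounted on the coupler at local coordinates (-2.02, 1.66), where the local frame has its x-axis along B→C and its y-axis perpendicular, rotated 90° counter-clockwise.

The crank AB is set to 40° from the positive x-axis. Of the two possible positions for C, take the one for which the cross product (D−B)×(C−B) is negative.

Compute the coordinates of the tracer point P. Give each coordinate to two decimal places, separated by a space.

A=(0,0), D=(12.00,0)
B = A + 4.00·(cos40°, sin40°) = (3.0642, 2.5712)
|BD| = 9.2984
circle(B,10.00) ∩ circle(D,4.00): a=9.1661, h=3.9978
  candidates: C₊=(12.9784,3.8785) cross=37.173; C₋=(10.7674,-3.8054) cross=-37.173
  mode - wants cross < 0 → take C=(10.7674,-3.8054) (cross=-37.173)
ex = (C−B)/|BC| = (0.7703,-0.6377); ey = (0.6377,0.7703)
P = B + -2.02·ex + 1.66·ey = (2.5666,5.1379)

2.57 5.14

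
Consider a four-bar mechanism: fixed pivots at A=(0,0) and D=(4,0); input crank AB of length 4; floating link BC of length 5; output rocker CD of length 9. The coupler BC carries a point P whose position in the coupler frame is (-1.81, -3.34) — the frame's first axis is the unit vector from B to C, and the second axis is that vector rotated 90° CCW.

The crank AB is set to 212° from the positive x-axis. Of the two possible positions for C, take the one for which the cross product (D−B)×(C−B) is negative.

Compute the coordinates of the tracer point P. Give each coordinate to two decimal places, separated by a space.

-7.13 -1.45

A=(0,0), D=(4.00,0)
B = A + 4.00·(cos212°, sin212°) = (-3.3922, -2.1197)
|BD| = 7.6901
circle(B,5.00) ∩ circle(D,9.00): a=0.2040, h=4.9958
  candidates: C₊=(-4.5731,2.7389) cross=38.418; C₋=(-1.8191,-6.8658) cross=-38.418
  mode - wants cross < 0 → take C=(-1.8191,-6.8658) (cross=-38.418)
ex = (C−B)/|BC| = (0.3146,-0.9492); ey = (0.9492,0.3146)
P = B + -1.81·ex + -3.34·ey = (-7.1320,-1.4525)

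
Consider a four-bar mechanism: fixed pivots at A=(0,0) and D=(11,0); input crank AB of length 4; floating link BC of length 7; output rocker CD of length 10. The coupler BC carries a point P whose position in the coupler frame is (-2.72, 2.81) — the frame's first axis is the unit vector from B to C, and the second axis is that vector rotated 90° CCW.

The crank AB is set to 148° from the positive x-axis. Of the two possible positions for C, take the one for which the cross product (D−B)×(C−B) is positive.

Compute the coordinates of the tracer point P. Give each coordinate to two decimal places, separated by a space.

-7.14 3.22

A=(0,0), D=(11.00,0)
B = A + 4.00·(cos148°, sin148°) = (-3.3922, 2.1197)
|BD| = 14.5474
circle(B,7.00) ∩ circle(D,10.00): a=5.5208, h=4.3035
  candidates: C₊=(2.6968,5.5728) cross=62.605; C₋=(1.4427,-2.9423) cross=-62.605
  mode + wants cross > 0 → take C=(2.6968,5.5728) (cross=62.605)
ex = (C−B)/|BC| = (0.8699,0.4933); ey = (-0.4933,0.8699)
P = B + -2.72·ex + 2.81·ey = (-7.1444,3.2222)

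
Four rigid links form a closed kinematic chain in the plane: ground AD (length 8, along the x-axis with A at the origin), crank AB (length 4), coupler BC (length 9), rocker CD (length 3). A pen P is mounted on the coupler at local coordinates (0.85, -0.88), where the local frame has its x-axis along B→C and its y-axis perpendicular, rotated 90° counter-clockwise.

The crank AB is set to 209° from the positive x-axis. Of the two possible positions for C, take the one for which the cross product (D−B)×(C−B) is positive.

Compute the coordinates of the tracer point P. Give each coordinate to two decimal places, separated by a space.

A=(0,0), D=(8.00,0)
B = A + 4.00·(cos209°, sin209°) = (-3.4985, -1.9392)
|BD| = 11.6609
circle(B,9.00) ∩ circle(D,3.00): a=8.9177, h=1.2145
  candidates: C₊=(5.0930,0.7414) cross=14.162; C₋=(5.4970,-1.6538) cross=-14.162
  mode + wants cross > 0 → take C=(5.0930,0.7414) (cross=14.162)
ex = (C−B)/|BC| = (0.9546,0.2978); ey = (-0.2978,0.9546)
P = B + 0.85·ex + -0.88·ey = (-2.4250,-2.5261)

-2.42 -2.53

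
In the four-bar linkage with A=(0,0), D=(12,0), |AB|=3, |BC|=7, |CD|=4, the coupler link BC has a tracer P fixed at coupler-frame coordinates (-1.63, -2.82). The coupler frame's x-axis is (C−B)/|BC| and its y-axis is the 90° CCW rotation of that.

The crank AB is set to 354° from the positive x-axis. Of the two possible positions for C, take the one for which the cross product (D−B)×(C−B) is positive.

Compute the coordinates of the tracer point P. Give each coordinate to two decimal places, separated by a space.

2.82 -3.57

A=(0,0), D=(12.00,0)
B = A + 3.00·(cos354°, sin354°) = (2.9836, -0.3136)
|BD| = 9.0219
circle(B,7.00) ∩ circle(D,4.00): a=6.3398, h=2.9676
  candidates: C₊=(9.2164,2.8726) cross=26.773; C₋=(9.4227,-3.0590) cross=-26.773
  mode + wants cross > 0 → take C=(9.2164,2.8726) (cross=26.773)
ex = (C−B)/|BC| = (0.8904,0.4552); ey = (-0.4552,0.8904)
P = B + -1.63·ex + -2.82·ey = (2.8158,-3.5665)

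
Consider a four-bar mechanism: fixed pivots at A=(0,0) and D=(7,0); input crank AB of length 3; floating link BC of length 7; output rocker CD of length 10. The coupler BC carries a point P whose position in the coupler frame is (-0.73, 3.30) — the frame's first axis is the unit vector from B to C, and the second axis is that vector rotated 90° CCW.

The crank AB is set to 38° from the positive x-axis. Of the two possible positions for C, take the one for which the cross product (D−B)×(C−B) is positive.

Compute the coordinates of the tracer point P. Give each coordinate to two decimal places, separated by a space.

A=(0,0), D=(7.00,0)
B = A + 3.00·(cos38°, sin38°) = (2.3640, 1.8470)
|BD| = 4.9903
circle(B,7.00) ∩ circle(D,10.00): a=-2.6147, h=6.4933
  candidates: C₊=(2.3383,8.8469) cross=32.404; C₋=(-2.4682,-3.2175) cross=-32.404
  mode + wants cross > 0 → take C=(2.3383,8.8469) (cross=32.404)
ex = (C−B)/|BC| = (-0.0037,1.0000); ey = (-1.0000,-0.0037)
P = B + -0.73·ex + 3.30·ey = (-0.9333,1.1048)

-0.93 1.10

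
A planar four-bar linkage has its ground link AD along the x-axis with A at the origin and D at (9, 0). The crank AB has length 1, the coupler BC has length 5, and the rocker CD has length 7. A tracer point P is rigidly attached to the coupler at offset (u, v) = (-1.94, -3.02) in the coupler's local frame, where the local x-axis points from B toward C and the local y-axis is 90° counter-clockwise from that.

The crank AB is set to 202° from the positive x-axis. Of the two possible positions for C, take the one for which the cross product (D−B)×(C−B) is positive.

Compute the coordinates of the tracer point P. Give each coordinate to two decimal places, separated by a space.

A=(0,0), D=(9.00,0)
B = A + 1.00·(cos202°, sin202°) = (-0.9272, -0.3746)
|BD| = 9.9342
circle(B,5.00) ∩ circle(D,7.00): a=3.7592, h=3.2967
  candidates: C₊=(2.7050,3.0616) cross=32.751; C₋=(2.9536,-3.5273) cross=-32.751
  mode + wants cross > 0 → take C=(2.7050,3.0616) (cross=32.751)
ex = (C−B)/|BC| = (0.7264,0.6872); ey = (-0.6872,0.7264)
P = B + -1.94·ex + -3.02·ey = (-0.2610,-3.9017)

-0.26 -3.90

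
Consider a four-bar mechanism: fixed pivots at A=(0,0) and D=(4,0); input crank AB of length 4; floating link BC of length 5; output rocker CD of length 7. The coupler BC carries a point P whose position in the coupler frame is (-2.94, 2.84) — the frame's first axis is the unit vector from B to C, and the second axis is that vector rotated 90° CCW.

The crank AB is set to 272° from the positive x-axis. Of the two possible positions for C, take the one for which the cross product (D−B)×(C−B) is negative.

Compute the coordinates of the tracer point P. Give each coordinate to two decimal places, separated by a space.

A=(0,0), D=(4.00,0)
B = A + 4.00·(cos272°, sin272°) = (0.1396, -3.9976)
|BD| = 5.5573
circle(B,5.00) ∩ circle(D,7.00): a=0.6193, h=4.9615
  candidates: C₊=(-2.9992,-0.1055) cross=27.572; C₋=(4.1388,-6.9986) cross=-27.572
  mode - wants cross < 0 → take C=(4.1388,-6.9986) (cross=-27.572)
ex = (C−B)/|BC| = (0.7998,-0.6002); ey = (0.6002,0.7998)
P = B + -2.94·ex + 2.84·ey = (-0.5073,0.0386)

-0.51 0.04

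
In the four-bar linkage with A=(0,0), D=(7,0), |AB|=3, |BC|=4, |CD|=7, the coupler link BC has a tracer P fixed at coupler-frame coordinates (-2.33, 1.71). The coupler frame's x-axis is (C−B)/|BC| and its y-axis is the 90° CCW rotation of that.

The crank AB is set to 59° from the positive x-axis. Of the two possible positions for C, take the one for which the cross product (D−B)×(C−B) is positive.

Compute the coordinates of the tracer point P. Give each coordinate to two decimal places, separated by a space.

A=(0,0), D=(7.00,0)
B = A + 3.00·(cos59°, sin59°) = (1.5451, 2.5715)
|BD| = 6.0306
circle(B,4.00) ∩ circle(D,7.00): a=0.2793, h=3.9902
  candidates: C₊=(3.4992,6.0617) cross=24.064; C₋=(0.0963,-1.1569) cross=-24.064
  mode + wants cross > 0 → take C=(3.4992,6.0617) (cross=24.064)
ex = (C−B)/|BC| = (0.4885,0.8726); ey = (-0.8726,0.4885)
P = B + -2.33·ex + 1.71·ey = (-1.0852,1.3738)

-1.09 1.37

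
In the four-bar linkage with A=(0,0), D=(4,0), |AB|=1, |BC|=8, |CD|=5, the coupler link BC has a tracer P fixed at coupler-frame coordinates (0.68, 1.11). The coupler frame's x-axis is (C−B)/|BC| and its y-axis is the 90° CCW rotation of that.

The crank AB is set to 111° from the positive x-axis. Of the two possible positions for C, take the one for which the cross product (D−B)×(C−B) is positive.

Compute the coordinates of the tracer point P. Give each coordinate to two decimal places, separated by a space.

-0.15 2.22

A=(0,0), D=(4.00,0)
B = A + 1.00·(cos111°, sin111°) = (-0.3584, 0.9336)
|BD| = 4.4572
circle(B,8.00) ∩ circle(D,5.00): a=6.6035, h=4.5159
  candidates: C₊=(7.0446,3.9662) cross=20.128; C₋=(5.1528,-4.8653) cross=-20.128
  mode + wants cross > 0 → take C=(7.0446,3.9662) (cross=20.128)
ex = (C−B)/|BC| = (0.9254,0.3791); ey = (-0.3791,0.9254)
P = B + 0.68·ex + 1.11·ey = (-0.1499,2.2185)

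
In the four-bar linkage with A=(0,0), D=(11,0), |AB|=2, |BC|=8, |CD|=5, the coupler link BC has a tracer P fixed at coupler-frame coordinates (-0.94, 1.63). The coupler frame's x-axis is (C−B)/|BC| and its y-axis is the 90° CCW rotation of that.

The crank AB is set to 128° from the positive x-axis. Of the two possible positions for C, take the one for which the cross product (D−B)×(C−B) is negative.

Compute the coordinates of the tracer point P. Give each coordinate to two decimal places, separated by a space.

-1.50 3.44

A=(0,0), D=(11.00,0)
B = A + 2.00·(cos128°, sin128°) = (-1.2313, 1.5760)
|BD| = 12.3324
circle(B,8.00) ∩ circle(D,5.00): a=7.7474, h=1.9944
  candidates: C₊=(6.7074,2.5640) cross=24.596; C₋=(6.1977,-1.3921) cross=-24.596
  mode - wants cross < 0 → take C=(6.1977,-1.3921) (cross=-24.596)
ex = (C−B)/|BC| = (0.9286,-0.3710); ey = (0.3710,0.9286)
P = B + -0.94·ex + 1.63·ey = (-1.4995,3.4384)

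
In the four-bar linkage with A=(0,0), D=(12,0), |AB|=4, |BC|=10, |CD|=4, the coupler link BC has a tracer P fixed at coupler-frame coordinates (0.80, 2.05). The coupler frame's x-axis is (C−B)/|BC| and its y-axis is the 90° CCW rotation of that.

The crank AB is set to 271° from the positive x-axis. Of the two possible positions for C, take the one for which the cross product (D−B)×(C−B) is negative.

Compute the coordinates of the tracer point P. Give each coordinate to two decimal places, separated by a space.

A=(0,0), D=(12.00,0)
B = A + 4.00·(cos271°, sin271°) = (0.0698, -3.9994)
|BD| = 12.5827
circle(B,10.00) ∩ circle(D,4.00): a=9.6293, h=2.6976
  candidates: C₊=(8.3423,1.6190) cross=33.943; C₋=(10.0572,-3.4965) cross=-33.943
  mode - wants cross < 0 → take C=(10.0572,-3.4965) (cross=-33.943)
ex = (C−B)/|BC| = (0.9987,0.0503); ey = (-0.0503,0.9987)
P = B + 0.80·ex + 2.05·ey = (0.7657,-1.9118)

0.77 -1.91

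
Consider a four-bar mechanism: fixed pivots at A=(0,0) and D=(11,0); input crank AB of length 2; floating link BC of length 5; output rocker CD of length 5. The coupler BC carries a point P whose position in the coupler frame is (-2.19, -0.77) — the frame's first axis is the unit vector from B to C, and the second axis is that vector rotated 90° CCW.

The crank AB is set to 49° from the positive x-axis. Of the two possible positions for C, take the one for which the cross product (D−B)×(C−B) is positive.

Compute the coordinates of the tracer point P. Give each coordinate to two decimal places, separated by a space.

A=(0,0), D=(11.00,0)
B = A + 2.00·(cos49°, sin49°) = (1.3121, 1.5094)
|BD| = 9.8048
circle(B,5.00) ∩ circle(D,5.00): a=4.9024, h=0.9832
  candidates: C₊=(6.3074,1.7262) cross=9.640; C₋=(6.0047,-0.2168) cross=-9.640
  mode + wants cross > 0 → take C=(6.3074,1.7262) (cross=9.640)
ex = (C−B)/|BC| = (0.9991,0.0434); ey = (-0.0434,0.9991)
P = B + -2.19·ex + -0.77·ey = (-0.8424,0.6452)

-0.84 0.65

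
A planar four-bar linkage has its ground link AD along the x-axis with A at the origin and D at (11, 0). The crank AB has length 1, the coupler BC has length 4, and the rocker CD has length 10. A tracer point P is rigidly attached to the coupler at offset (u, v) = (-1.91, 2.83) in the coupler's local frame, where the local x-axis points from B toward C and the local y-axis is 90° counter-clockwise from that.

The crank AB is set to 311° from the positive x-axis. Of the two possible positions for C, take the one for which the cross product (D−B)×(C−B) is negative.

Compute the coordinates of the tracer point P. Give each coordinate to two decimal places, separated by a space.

A=(0,0), D=(11.00,0)
B = A + 1.00·(cos311°, sin311°) = (0.6561, -0.7547)
|BD| = 10.3714
circle(B,4.00) ∩ circle(D,10.00): a=1.1361, h=3.8353
  candidates: C₊=(1.5101,3.1531) cross=39.777; C₋=(2.0683,-4.4971) cross=-39.777
  mode - wants cross < 0 → take C=(2.0683,-4.4971) (cross=-39.777)
ex = (C−B)/|BC| = (0.3531,-0.9356); ey = (0.9356,0.3531)
P = B + -1.91·ex + 2.83·ey = (2.6295,2.0314)

2.63 2.03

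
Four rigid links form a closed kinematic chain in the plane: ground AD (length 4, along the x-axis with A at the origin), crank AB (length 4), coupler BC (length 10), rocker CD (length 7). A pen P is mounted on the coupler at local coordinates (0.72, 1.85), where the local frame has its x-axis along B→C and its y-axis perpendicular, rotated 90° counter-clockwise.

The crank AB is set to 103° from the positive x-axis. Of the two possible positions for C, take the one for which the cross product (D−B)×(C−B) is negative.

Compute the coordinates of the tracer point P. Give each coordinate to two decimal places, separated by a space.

A=(0,0), D=(4.00,0)
B = A + 4.00·(cos103°, sin103°) = (-0.8998, 3.8975)
|BD| = 6.2609
circle(B,10.00) ∩ circle(D,7.00): a=7.2034, h=6.9363
  candidates: C₊=(9.0555,4.8417) cross=43.427; C₋=(0.4197,-6.0151) cross=-43.427
  mode - wants cross < 0 → take C=(0.4197,-6.0151) (cross=-43.427)
ex = (C−B)/|BC| = (0.1319,-0.9913); ey = (0.9913,0.1319)
P = B + 0.72·ex + 1.85·ey = (1.0290,3.4279)

1.03 3.43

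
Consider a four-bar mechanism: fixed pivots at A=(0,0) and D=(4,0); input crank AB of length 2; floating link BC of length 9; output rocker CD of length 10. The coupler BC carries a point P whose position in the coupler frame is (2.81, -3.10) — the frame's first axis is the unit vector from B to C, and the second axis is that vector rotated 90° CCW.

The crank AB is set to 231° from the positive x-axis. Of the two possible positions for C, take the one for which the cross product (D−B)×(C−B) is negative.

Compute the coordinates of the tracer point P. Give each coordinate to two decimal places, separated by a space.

-3.02 -5.35

A=(0,0), D=(4.00,0)
B = A + 2.00·(cos231°, sin231°) = (-1.2586, -1.5543)
|BD| = 5.4835
circle(B,9.00) ∩ circle(D,10.00): a=1.0093, h=8.9432
  candidates: C₊=(-2.8257,7.3082) cross=49.040; C₋=(2.2442,-9.8447) cross=-49.040
  mode - wants cross < 0 → take C=(2.2442,-9.8447) (cross=-49.040)
ex = (C−B)/|BC| = (0.3892,-0.9212); ey = (0.9212,0.3892)
P = B + 2.81·ex + -3.10·ey = (-3.0205,-5.3493)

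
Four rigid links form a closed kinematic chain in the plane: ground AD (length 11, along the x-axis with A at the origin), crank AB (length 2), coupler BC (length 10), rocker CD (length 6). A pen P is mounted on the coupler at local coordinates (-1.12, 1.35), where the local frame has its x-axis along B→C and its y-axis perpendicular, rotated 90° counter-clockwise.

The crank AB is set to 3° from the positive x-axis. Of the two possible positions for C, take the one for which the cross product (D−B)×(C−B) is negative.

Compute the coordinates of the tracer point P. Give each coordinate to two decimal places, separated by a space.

1.92 1.86

A=(0,0), D=(11.00,0)
B = A + 2.00·(cos3°, sin3°) = (1.9973, 0.1047)
|BD| = 9.0033
circle(B,10.00) ∩ circle(D,6.00): a=8.0559, h=5.9247
  candidates: C₊=(10.1215,5.9353) cross=53.342; C₋=(9.9837,-5.9133) cross=-53.342
  mode - wants cross < 0 → take C=(9.9837,-5.9133) (cross=-53.342)
ex = (C−B)/|BC| = (0.7986,-0.6018); ey = (0.6018,0.7986)
P = B + -1.12·ex + 1.35·ey = (1.9152,1.8569)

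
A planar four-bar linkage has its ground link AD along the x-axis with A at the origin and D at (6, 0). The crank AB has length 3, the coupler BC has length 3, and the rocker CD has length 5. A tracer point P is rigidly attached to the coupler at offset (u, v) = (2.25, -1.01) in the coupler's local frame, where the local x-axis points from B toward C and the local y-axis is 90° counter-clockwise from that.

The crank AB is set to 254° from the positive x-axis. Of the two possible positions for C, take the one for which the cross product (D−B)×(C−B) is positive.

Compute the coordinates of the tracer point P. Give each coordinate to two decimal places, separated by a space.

A=(0,0), D=(6.00,0)
B = A + 3.00·(cos254°, sin254°) = (-0.8269, -2.8838)
|BD| = 7.4110
circle(B,3.00) ∩ circle(D,5.00): a=2.6260, h=1.4505
  candidates: C₊=(1.0277,-0.5257) cross=10.750; C₋=(2.1566,-3.1981) cross=-10.750
  mode + wants cross > 0 → take C=(1.0277,-0.5257) (cross=10.750)
ex = (C−B)/|BC| = (0.6182,0.7860); ey = (-0.7860,0.6182)
P = B + 2.25·ex + -1.01·ey = (1.3579,-1.7396)

1.36 -1.74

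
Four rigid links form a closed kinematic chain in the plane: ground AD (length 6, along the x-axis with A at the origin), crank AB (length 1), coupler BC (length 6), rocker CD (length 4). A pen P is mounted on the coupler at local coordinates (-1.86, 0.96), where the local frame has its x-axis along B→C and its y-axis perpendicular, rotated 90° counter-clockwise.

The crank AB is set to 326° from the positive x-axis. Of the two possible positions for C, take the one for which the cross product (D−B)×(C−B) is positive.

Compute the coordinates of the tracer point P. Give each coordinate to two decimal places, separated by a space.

A=(0,0), D=(6.00,0)
B = A + 1.00·(cos326°, sin326°) = (0.8290, -0.5592)
|BD| = 5.2011
circle(B,6.00) ∩ circle(D,4.00): a=4.5232, h=3.9421
  candidates: C₊=(4.9022,3.8464) cross=20.504; C₋=(5.7499,-3.9922) cross=-20.504
  mode + wants cross > 0 → take C=(4.9022,3.8464) (cross=20.504)
ex = (C−B)/|BC| = (0.6789,0.7343); ey = (-0.7343,0.6789)
P = B + -1.86·ex + 0.96·ey = (-1.1385,-1.2732)

-1.14 -1.27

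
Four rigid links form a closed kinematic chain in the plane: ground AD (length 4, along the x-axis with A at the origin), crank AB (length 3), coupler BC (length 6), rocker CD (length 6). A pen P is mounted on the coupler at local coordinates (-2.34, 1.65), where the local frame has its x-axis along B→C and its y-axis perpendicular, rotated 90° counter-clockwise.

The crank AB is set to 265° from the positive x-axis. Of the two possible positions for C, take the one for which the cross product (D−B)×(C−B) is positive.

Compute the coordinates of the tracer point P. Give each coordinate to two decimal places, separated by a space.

-1.51 -5.57

A=(0,0), D=(4.00,0)
B = A + 3.00·(cos265°, sin265°) = (-0.2615, -2.9886)
|BD| = 5.2050
circle(B,6.00) ∩ circle(D,6.00): a=2.6025, h=5.4062
  candidates: C₊=(-1.2349,2.9319) cross=28.139; C₋=(4.9734,-5.9205) cross=-28.139
  mode + wants cross > 0 → take C=(-1.2349,2.9319) (cross=28.139)
ex = (C−B)/|BC| = (-0.1622,0.9868); ey = (-0.9868,-0.1622)
P = B + -2.34·ex + 1.65·ey = (-1.5100,-5.5653)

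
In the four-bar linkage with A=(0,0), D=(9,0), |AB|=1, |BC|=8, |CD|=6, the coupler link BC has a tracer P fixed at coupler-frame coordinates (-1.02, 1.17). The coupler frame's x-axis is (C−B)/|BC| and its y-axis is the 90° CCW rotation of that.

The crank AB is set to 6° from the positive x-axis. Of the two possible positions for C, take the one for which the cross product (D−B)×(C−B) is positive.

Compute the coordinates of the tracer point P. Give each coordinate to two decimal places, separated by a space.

A=(0,0), D=(9.00,0)
B = A + 1.00·(cos6°, sin6°) = (0.9945, 0.1045)
|BD| = 8.0062
circle(B,8.00) ∩ circle(D,6.00): a=5.7517, h=5.5604
  candidates: C₊=(6.8184,5.5893) cross=44.517; C₋=(6.6732,-5.5304) cross=-44.517
  mode + wants cross > 0 → take C=(6.8184,5.5893) (cross=44.517)
ex = (C−B)/|BC| = (0.7280,0.6856); ey = (-0.6856,0.7280)
P = B + -1.02·ex + 1.17·ey = (-0.5502,0.2570)

-0.55 0.26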